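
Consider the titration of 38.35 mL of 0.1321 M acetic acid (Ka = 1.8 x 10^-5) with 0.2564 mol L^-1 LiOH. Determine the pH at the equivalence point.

n(CH3COOH) = 0.1321 x 0.03835 = 0.005066 mol; V(LiOH) at equivalence = 0.005066/0.2564 = 0.01976 L.
At equivalence all the acid is converted to CH3COO-; total volume = 0.03835 + 0.01976 = 0.05811 L, so [CH3COO-] = 0.005066/0.05811 = 0.08718 M.
Kb = Kw/Ka = 1.0e-14 / 1.8 x 10^-5 = 5.56e-10.
[OH^-] = sqrt(Kb x [CH3COO-]) = sqrt(5.56e-10 x 0.08718) = 6.96e-6 M.
pOH = 5.16, so pH = 14.00 - 5.16 = 8.84.

8.84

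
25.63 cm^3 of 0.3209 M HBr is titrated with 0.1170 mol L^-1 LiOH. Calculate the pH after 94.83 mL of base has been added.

12.38

n(acid) = 0.3209 x 0.02563 = 0.008225 mol; n(LiOH) added = 0.1170 x 0.09483 = 0.01110 mol.
Base is in excess by 0.01110 - 0.008225 = 0.002870 mol in a total volume of 0.1205 L.
[OH^-] = 0.002870/0.1205 = 0.02383 M, so pOH = 1.62 and pH = 14.00 - 1.62 = 12.38.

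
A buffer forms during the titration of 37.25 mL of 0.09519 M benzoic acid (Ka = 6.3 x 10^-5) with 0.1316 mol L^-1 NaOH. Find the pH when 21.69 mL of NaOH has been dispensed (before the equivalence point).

4.82

Initial n(C6H5COOH) = 0.09519 x 0.03725 = 0.003546 mol.
n(NaOH) added = 0.1316 x 0.02169 = 0.002854 mol, converting that many moles of C6H5COOH to C6H5COO-.
Remaining n(C6H5COOH) = 0.0006914 mol; n(C6H5COO-) = 0.002854 mol.
By Henderson-Hasselbalch, pH = pKa + log([A^-]/[HA]) = 4.20 + log(0.002854/0.0006914) = 4.20 + (+0.62) = 4.82.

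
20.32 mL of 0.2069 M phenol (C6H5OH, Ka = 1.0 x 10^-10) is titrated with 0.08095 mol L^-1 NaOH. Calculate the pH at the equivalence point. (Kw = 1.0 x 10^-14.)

11.38

n(C6H5OH) = 0.2069 x 0.02032 = 0.004204 mol; V(NaOH) at equivalence = 0.004204/0.08095 = 0.05194 L.
At equivalence all the acid is converted to C6H5O-; total volume = 0.02032 + 0.05194 = 0.07226 L, so [C6H5O-] = 0.004204/0.07226 = 0.05819 M.
Kb = Kw/Ka = 1.0e-14 / 1.0 x 10^-10 = 0.000100.
[OH^-] = sqrt(Kb x [C6H5O-]) = sqrt(0.000100 x 0.05819) = 0.00241 M.
pOH = 2.62, so pH = 14.00 - 2.62 = 11.38.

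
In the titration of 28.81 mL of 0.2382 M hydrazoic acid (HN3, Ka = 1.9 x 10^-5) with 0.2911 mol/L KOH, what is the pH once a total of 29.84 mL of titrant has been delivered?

n(acid) = 0.2382 x 0.02881 = 0.006863 mol; n(KOH) added = 0.2911 x 0.02984 = 0.008686 mol.
Base is in excess by 0.008686 - 0.006863 = 0.001824 mol in a total volume of 0.05865 L.
[OH^-] = 0.001824/0.05865 = 0.03110 M, so pOH = 1.51 and pH = 14.00 - 1.51 = 12.49.

12.49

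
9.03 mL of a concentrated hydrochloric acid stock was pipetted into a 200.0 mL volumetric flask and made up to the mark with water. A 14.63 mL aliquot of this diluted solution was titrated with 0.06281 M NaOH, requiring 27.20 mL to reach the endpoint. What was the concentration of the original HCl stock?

n(NaOH) = 0.06281 x 0.02720 = 0.001708 mol.
n(HCl) in the aliquot = 0.001708 mol.
[diluted HCl] = 0.001708 / 0.01463 = 0.1168 M.
Dilution factor = 200.0/9.030 = 22.15, so [stock] = 0.1168 x 22.15 = 2.59 M.

2.59 M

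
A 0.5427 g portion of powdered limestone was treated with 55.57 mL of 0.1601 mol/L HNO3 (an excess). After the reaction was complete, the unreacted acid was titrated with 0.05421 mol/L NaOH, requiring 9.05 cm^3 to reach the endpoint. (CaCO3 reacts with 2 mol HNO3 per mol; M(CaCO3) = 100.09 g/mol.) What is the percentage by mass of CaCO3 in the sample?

Total n(HNO3) added = 0.1601 x 0.05557 = 0.008897 mol.
n(NaOH) used = 0.05421 x 0.009050 = 0.0004906 mol, which equals the excess n(HNO3).
So n(HNO3) consumed by the sample = 0.008897 - 0.0004906 = 0.008406 mol.
n(CaCO3) = 0.008406 / 2 = 0.004203 mol.
mass CaCO3 = 0.004203 x 100.09 = 0.4207 g, so %CaCO3 = 0.4207/0.5427 x 100 = 77.5%.

77.5%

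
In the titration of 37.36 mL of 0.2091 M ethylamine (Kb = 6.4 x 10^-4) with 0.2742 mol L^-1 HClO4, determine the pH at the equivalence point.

5.87

n(C2H5NH2) = 0.2091 x 0.03736 = 0.007812 mol; V(HClO4) at equivalence = 0.007812/0.2742 = 0.02849 L.
At equivalence the base is fully converted to C2H5NH3+; total volume = 0.06585 L, so [C2H5NH3+] = 0.007812/0.06585 = 0.1186 M.
Ka(C2H5NH3+) = Kw/Kb = 1.0e-14 / 6.4 x 10^-4 = 1.56e-11.
[H^+] = sqrt(Ka x [C2H5NH3+]) = sqrt(1.56e-11 x 0.1186) = 1.36e-6 M.
pH = -log(1.36e-6) = 5.87.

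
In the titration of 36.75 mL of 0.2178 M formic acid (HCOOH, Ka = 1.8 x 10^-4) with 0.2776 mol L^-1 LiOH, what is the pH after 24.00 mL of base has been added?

Initial n(HCOOH) = 0.2178 x 0.03675 = 0.008004 mol.
n(LiOH) added = 0.2776 x 0.02400 = 0.006662 mol, converting that many moles of HCOOH to HCOO-.
Remaining n(HCOOH) = 0.001342 mol; n(HCOO-) = 0.006662 mol.
By Henderson-Hasselbalch, pH = pKa + log([A^-]/[HA]) = 3.74 + log(0.006662/0.001342) = 3.74 + (+0.70) = 4.44.

4.44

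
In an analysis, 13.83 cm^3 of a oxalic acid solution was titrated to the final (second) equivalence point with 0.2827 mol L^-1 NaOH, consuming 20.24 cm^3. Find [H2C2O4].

n(NaOH) = 0.2827 x 0.02024 = 0.005722 mol.
At the final (second) equivalence point, 2 mol OH^- react per mol H2C2O4, so n(H2C2O4) = 0.005722 / 2 = 0.002861 mol.
[H2C2O4] = 0.002861 / 0.01383 L = 0.207 M.

0.207 M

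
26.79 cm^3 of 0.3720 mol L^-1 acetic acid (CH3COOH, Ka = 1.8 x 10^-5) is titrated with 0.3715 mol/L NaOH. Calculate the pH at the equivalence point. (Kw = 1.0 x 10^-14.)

9.01

n(CH3COOH) = 0.3720 x 0.02679 = 0.009966 mol; V(NaOH) at equivalence = 0.009966/0.3715 = 0.02683 L.
At equivalence all the acid is converted to CH3COO-; total volume = 0.02679 + 0.02683 = 0.05362 L, so [CH3COO-] = 0.009966/0.05362 = 0.1859 M.
Kb = Kw/Ka = 1.0e-14 / 1.8 x 10^-5 = 5.56e-10.
[OH^-] = sqrt(Kb x [CH3COO-]) = sqrt(5.56e-10 x 0.1859) = 1.02e-5 M.
pOH = 4.99, so pH = 14.00 - 4.99 = 9.01.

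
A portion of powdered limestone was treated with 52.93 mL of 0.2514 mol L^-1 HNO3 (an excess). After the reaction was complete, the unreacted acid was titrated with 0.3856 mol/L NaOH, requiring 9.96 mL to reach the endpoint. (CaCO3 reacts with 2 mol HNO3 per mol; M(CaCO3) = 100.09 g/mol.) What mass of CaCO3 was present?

0.474 g

Total n(HNO3) added = 0.2514 x 0.05293 = 0.01331 mol.
n(NaOH) used = 0.3856 x 0.009960 = 0.003841 mol, which equals the excess n(HNO3).
So n(HNO3) consumed by the sample = 0.01331 - 0.003841 = 0.009466 mol.
n(CaCO3) = 0.009466 / 2 = 0.004733 mol.
mass = 0.004733 mol x 100.09 g/mol = 0.474 g.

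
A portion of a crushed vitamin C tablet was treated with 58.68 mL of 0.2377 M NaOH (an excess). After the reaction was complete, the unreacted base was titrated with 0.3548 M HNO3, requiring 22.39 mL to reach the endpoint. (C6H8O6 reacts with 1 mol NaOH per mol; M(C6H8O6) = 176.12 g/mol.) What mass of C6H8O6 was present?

Total n(NaOH) added = 0.2377 x 0.05868 = 0.01395 mol.
n(HNO3) used = 0.3548 x 0.02239 = 0.007944 mol, which equals the excess n(NaOH).
So n(NaOH) consumed by the sample = 0.01395 - 0.007944 = 0.006004 mol.
n(C6H8O6) = 0.006004 / 1 = 0.006004 mol.
mass = 0.006004 mol x 176.12 g/mol = 1.06 g.

1.06 g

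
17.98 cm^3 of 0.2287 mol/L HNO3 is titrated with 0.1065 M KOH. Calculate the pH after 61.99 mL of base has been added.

n(acid) = 0.2287 x 0.01798 = 0.004112 mol; n(KOH) added = 0.1065 x 0.06199 = 0.006602 mol.
Base is in excess by 0.006602 - 0.004112 = 0.002490 mol in a total volume of 0.07997 L.
[OH^-] = 0.002490/0.07997 = 0.03114 M, so pOH = 1.51 and pH = 14.00 - 1.51 = 12.49.

12.49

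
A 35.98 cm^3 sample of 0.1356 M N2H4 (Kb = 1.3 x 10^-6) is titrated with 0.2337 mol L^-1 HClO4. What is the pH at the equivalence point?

4.59

n(N2H4) = 0.1356 x 0.03598 = 0.004879 mol; V(HClO4) at equivalence = 0.004879/0.2337 = 0.02088 L.
At equivalence the base is fully converted to N2H5+; total volume = 0.05686 L, so [N2H5+] = 0.004879/0.05686 = 0.08581 M.
Ka(N2H5+) = Kw/Kb = 1.0e-14 / 1.3 x 10^-6 = 7.69e-9.
[H^+] = sqrt(Ka x [N2H5+]) = sqrt(7.69e-9 x 0.08581) = 2.57e-5 M.
pH = -log(2.57e-5) = 4.59.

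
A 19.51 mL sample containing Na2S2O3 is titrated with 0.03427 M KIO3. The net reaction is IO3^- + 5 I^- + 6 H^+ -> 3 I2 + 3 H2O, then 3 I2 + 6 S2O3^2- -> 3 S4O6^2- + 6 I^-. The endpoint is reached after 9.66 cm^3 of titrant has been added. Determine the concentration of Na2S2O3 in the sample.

0.102 M

n(KIO3) = 0.03427 x 0.009660 = 0.0003310 mol.
From the balanced equation, 1 mol KIO3 reacts with 6 mol Na2S2O3, so n(Na2S2O3) = 0.0003310 x 6/1 = 0.001986 mol.
[Na2S2O3] = 0.001986 / 0.01951 L = 0.102 M.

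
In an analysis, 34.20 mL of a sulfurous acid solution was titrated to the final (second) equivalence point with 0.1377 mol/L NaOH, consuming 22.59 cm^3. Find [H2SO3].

n(NaOH) = 0.1377 x 0.02259 = 0.003111 mol.
At the final (second) equivalence point, 2 mol OH^- react per mol H2SO3, so n(H2SO3) = 0.003111 / 2 = 0.001555 mol.
[H2SO3] = 0.001555 / 0.03420 L = 0.0455 M.

0.0455 M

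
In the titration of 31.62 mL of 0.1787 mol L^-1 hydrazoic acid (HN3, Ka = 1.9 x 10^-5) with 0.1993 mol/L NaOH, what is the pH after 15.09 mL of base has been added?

4.78

Initial n(HN3) = 0.1787 x 0.03162 = 0.005650 mol.
n(NaOH) added = 0.1993 x 0.01509 = 0.003007 mol, converting that many moles of HN3 to N3-.
Remaining n(HN3) = 0.002643 mol; n(N3-) = 0.003007 mol.
By Henderson-Hasselbalch, pH = pKa + log([A^-]/[HA]) = 4.72 + log(0.003007/0.002643) = 4.72 + (+0.06) = 4.78.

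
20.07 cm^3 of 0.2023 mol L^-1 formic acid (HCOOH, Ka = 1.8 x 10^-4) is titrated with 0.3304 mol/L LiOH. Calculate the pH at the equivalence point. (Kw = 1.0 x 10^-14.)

8.42

n(HCOOH) = 0.2023 x 0.02007 = 0.004060 mol; V(LiOH) at equivalence = 0.004060/0.3304 = 0.01229 L.
At equivalence all the acid is converted to HCOO-; total volume = 0.02007 + 0.01229 = 0.03236 L, so [HCOO-] = 0.004060/0.03236 = 0.1255 M.
Kb = Kw/Ka = 1.0e-14 / 1.8 x 10^-4 = 5.56e-11.
[OH^-] = sqrt(Kb x [HCOO-]) = sqrt(5.56e-11 x 0.1255) = 2.64e-6 M.
pOH = 5.58, so pH = 14.00 - 5.58 = 8.42.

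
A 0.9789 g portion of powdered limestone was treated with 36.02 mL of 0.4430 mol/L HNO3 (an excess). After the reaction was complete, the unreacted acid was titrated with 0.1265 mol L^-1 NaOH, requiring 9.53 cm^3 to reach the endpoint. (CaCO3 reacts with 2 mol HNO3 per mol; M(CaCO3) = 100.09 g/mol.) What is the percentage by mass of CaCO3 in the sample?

Total n(HNO3) added = 0.4430 x 0.03602 = 0.01596 mol.
n(NaOH) used = 0.1265 x 0.009530 = 0.001206 mol, which equals the excess n(HNO3).
So n(HNO3) consumed by the sample = 0.01596 - 0.001206 = 0.01475 mol.
n(CaCO3) = 0.01475 / 2 = 0.007376 mol.
mass CaCO3 = 0.007376 x 100.09 = 0.7382 g, so %CaCO3 = 0.7382/0.9789 x 100 = 75.4%.

75.4%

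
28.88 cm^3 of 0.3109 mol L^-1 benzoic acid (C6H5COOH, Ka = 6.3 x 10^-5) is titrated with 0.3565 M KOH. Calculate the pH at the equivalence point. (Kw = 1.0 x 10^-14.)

n(C6H5COOH) = 0.3109 x 0.02888 = 0.008979 mol; V(KOH) at equivalence = 0.008979/0.3565 = 0.02519 L.
At equivalence all the acid is converted to C6H5COO-; total volume = 0.02888 + 0.02519 = 0.05407 L, so [C6H5COO-] = 0.008979/0.05407 = 0.1661 M.
Kb = Kw/Ka = 1.0e-14 / 6.3 x 10^-5 = 1.59e-10.
[OH^-] = sqrt(Kb x [C6H5COO-]) = sqrt(1.59e-10 x 0.1661) = 5.13e-6 M.
pOH = 5.29, so pH = 14.00 - 5.29 = 8.71.

8.71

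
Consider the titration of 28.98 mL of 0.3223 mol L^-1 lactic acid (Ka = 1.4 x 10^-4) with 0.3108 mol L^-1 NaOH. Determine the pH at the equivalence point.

n(HC3H5O3) = 0.3223 x 0.02898 = 0.009340 mol; V(NaOH) at equivalence = 0.009340/0.3108 = 0.03005 L.
At equivalence all the acid is converted to C3H5O3-; total volume = 0.02898 + 0.03005 = 0.05903 L, so [C3H5O3-] = 0.009340/0.05903 = 0.1582 M.
Kb = Kw/Ka = 1.0e-14 / 1.4 x 10^-4 = 7.14e-11.
[OH^-] = sqrt(Kb x [C3H5O3-]) = sqrt(7.14e-11 x 0.1582) = 3.36e-6 M.
pOH = 5.47, so pH = 14.00 - 5.47 = 8.53.

8.53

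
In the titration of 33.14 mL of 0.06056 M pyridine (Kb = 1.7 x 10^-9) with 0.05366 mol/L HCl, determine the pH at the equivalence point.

n(C5H5N) = 0.06056 x 0.03314 = 0.002007 mol; V(HCl) at equivalence = 0.002007/0.05366 = 0.03740 L.
At equivalence the base is fully converted to C5H5NH+; total volume = 0.07054 L, so [C5H5NH+] = 0.002007/0.07054 = 0.02845 M.
Ka(C5H5NH+) = Kw/Kb = 1.0e-14 / 1.7 x 10^-9 = 5.88e-6.
[H^+] = sqrt(Ka x [C5H5NH+]) = sqrt(5.88e-6 x 0.02845) = 0.000409 M.
pH = -log(0.000409) = 3.39.

3.39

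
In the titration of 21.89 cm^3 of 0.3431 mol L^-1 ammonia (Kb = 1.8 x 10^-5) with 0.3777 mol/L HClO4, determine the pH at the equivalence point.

n(NH3) = 0.3431 x 0.02189 = 0.007510 mol; V(HClO4) at equivalence = 0.007510/0.3777 = 0.01988 L.
At equivalence the base is fully converted to NH4+; total volume = 0.04177 L, so [NH4+] = 0.007510/0.04177 = 0.1798 M.
Ka(NH4+) = Kw/Kb = 1.0e-14 / 1.8 x 10^-5 = 5.56e-10.
[H^+] = sqrt(Ka x [NH4+]) = sqrt(5.56e-10 x 0.1798) = 9.99e-6 M.
pH = -log(9.99e-6) = 5.00.

5.00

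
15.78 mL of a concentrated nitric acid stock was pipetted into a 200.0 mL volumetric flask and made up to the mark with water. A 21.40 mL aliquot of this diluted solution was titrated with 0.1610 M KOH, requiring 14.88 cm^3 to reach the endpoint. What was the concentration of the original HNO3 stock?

1.42 M

n(KOH) = 0.1610 x 0.01488 = 0.002396 mol.
n(HNO3) in the aliquot = 0.002396 mol.
[diluted HNO3] = 0.002396 / 0.02140 = 0.1119 M.
Dilution factor = 200.0/15.78 = 12.67, so [stock] = 0.1119 x 12.67 = 1.42 M.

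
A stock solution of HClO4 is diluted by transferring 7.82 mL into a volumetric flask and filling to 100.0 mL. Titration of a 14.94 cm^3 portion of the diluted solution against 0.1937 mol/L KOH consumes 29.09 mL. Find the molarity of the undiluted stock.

4.82 M

n(KOH) = 0.1937 x 0.02909 = 0.005635 mol.
n(HClO4) in the aliquot = 0.005635 mol.
[diluted HClO4] = 0.005635 / 0.01494 = 0.3772 M.
Dilution factor = 100.0/7.820 = 12.79, so [stock] = 0.3772 x 12.79 = 4.82 M.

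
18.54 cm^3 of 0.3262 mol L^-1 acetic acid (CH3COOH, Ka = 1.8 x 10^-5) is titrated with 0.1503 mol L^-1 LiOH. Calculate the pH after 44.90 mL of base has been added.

n(acid) = 0.3262 x 0.01854 = 0.006048 mol; n(LiOH) added = 0.1503 x 0.04490 = 0.006748 mol.
Base is in excess by 0.006748 - 0.006048 = 0.0007007 mol in a total volume of 0.06344 L.
[OH^-] = 0.0007007/0.06344 = 0.01105 M, so pOH = 1.96 and pH = 14.00 - 1.96 = 12.04.

12.04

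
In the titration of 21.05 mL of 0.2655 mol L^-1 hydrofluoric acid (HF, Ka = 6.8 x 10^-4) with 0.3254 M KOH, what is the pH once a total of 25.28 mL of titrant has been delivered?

12.76

n(acid) = 0.2655 x 0.02105 = 0.005589 mol; n(KOH) added = 0.3254 x 0.02528 = 0.008226 mol.
Base is in excess by 0.008226 - 0.005589 = 0.002637 mol in a total volume of 0.04633 L.
[OH^-] = 0.002637/0.04633 = 0.05693 M, so pOH = 1.24 and pH = 14.00 - 1.24 = 12.76.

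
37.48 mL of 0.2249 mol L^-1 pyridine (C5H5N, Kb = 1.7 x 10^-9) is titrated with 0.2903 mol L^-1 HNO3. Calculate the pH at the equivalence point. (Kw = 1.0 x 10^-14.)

n(C5H5N) = 0.2249 x 0.03748 = 0.008429 mol; V(HNO3) at equivalence = 0.008429/0.2903 = 0.02904 L.
At equivalence the base is fully converted to C5H5NH+; total volume = 0.06652 L, so [C5H5NH+] = 0.008429/0.06652 = 0.1267 M.
Ka(C5H5NH+) = Kw/Kb = 1.0e-14 / 1.7 x 10^-9 = 5.88e-6.
[H^+] = sqrt(Ka x [C5H5NH+]) = sqrt(5.88e-6 x 0.1267) = 0.000863 M.
pH = -log(0.000863) = 3.06.

3.06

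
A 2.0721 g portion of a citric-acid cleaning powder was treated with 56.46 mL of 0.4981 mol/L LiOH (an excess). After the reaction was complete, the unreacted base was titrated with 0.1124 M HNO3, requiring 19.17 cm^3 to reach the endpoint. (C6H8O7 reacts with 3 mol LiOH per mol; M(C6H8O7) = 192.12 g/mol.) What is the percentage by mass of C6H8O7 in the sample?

Total n(LiOH) added = 0.4981 x 0.05646 = 0.02812 mol.
n(HNO3) used = 0.1124 x 0.01917 = 0.002155 mol, which equals the excess n(LiOH).
So n(LiOH) consumed by the sample = 0.02812 - 0.002155 = 0.02597 mol.
n(C6H8O7) = 0.02597 / 3 = 0.008656 mol.
mass C6H8O7 = 0.008656 x 192.12 = 1.663 g, so %C6H8O7 = 1.663/2.0721 x 100 = 80.3%.

80.3%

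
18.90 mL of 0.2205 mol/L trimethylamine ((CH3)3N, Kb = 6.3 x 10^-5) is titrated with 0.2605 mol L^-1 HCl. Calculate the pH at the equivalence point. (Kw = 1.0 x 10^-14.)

5.36

n((CH3)3N) = 0.2205 x 0.01890 = 0.004167 mol; V(HCl) at equivalence = 0.004167/0.2605 = 0.01600 L.
At equivalence the base is fully converted to (CH3)3NH+; total volume = 0.03490 L, so [(CH3)3NH+] = 0.004167/0.03490 = 0.1194 M.
Ka((CH3)3NH+) = Kw/Kb = 1.0e-14 / 6.3 x 10^-5 = 1.59e-10.
[H^+] = sqrt(Ka x [(CH3)3NH+]) = sqrt(1.59e-10 x 0.1194) = 4.35e-6 M.
pH = -log(4.35e-6) = 5.36.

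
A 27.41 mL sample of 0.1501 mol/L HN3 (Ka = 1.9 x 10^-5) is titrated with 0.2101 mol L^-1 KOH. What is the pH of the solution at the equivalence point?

n(HN3) = 0.1501 x 0.02741 = 0.004114 mol; V(KOH) at equivalence = 0.004114/0.2101 = 0.01958 L.
At equivalence all the acid is converted to N3-; total volume = 0.02741 + 0.01958 = 0.04699 L, so [N3-] = 0.004114/0.04699 = 0.08755 M.
Kb = Kw/Ka = 1.0e-14 / 1.9 x 10^-5 = 5.26e-10.
[OH^-] = sqrt(Kb x [N3-]) = sqrt(5.26e-10 x 0.08755) = 6.79e-6 M.
pOH = 5.17, so pH = 14.00 - 5.17 = 8.83.

8.83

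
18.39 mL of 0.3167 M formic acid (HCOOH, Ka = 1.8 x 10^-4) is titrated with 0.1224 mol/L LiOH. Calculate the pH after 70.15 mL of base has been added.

12.49

n(acid) = 0.3167 x 0.01839 = 0.005824 mol; n(LiOH) added = 0.1224 x 0.07015 = 0.008586 mol.
Base is in excess by 0.008586 - 0.005824 = 0.002762 mol in a total volume of 0.08854 L.
[OH^-] = 0.002762/0.08854 = 0.03120 M, so pOH = 1.51 and pH = 14.00 - 1.51 = 12.49.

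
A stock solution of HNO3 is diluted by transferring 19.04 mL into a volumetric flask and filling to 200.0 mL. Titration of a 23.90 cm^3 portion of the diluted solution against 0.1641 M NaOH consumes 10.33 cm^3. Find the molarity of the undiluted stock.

0.745 M

n(NaOH) = 0.1641 x 0.01033 = 0.001695 mol.
n(HNO3) in the aliquot = 0.001695 mol.
[diluted HNO3] = 0.001695 / 0.02390 = 0.07093 M.
Dilution factor = 200.0/19.04 = 10.50, so [stock] = 0.07093 x 10.50 = 0.745 M.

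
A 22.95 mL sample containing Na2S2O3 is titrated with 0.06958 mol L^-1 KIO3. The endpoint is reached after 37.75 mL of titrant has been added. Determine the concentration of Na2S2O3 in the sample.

n(KIO3) = 0.06958 x 0.03775 = 0.002627 mol.
From the balanced equation, 1 mol KIO3 reacts with 6 mol Na2S2O3, so n(Na2S2O3) = 0.002627 x 6/1 = 0.01576 mol.
[Na2S2O3] = 0.01576 / 0.02295 L = 0.687 M.

0.687 M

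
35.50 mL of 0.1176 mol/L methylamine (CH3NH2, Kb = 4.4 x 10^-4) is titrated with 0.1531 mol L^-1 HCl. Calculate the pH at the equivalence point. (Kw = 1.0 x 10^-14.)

5.91

n(CH3NH2) = 0.1176 x 0.03550 = 0.004175 mol; V(HCl) at equivalence = 0.004175/0.1531 = 0.02727 L.
At equivalence the base is fully converted to CH3NH3+; total volume = 0.06277 L, so [CH3NH3+] = 0.004175/0.06277 = 0.06651 M.
Ka(CH3NH3+) = Kw/Kb = 1.0e-14 / 4.4 x 10^-4 = 2.27e-11.
[H^+] = sqrt(Ka x [CH3NH3+]) = sqrt(2.27e-11 x 0.06651) = 1.23e-6 M.
pH = -log(1.23e-6) = 5.91.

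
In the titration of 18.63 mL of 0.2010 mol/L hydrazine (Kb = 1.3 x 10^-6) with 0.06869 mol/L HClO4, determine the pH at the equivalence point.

4.70

n(N2H4) = 0.2010 x 0.01863 = 0.003745 mol; V(HClO4) at equivalence = 0.003745/0.06869 = 0.05451 L.
At equivalence the base is fully converted to N2H5+; total volume = 0.07314 L, so [N2H5+] = 0.003745/0.07314 = 0.05119 M.
Ka(N2H5+) = Kw/Kb = 1.0e-14 / 1.3 x 10^-6 = 7.69e-9.
[H^+] = sqrt(Ka x [N2H5+]) = sqrt(7.69e-9 x 0.05119) = 1.98e-5 M.
pH = -log(1.98e-5) = 4.70.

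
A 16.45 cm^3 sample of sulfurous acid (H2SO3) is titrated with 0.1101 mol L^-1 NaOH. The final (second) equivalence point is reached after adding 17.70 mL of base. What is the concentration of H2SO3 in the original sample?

n(NaOH) = 0.1101 x 0.01770 = 0.001949 mol.
At the final (second) equivalence point, 2 mol OH^- react per mol H2SO3, so n(H2SO3) = 0.001949 / 2 = 0.0009744 mol.
[H2SO3] = 0.0009744 / 0.01645 L = 0.0592 M.

0.0592 M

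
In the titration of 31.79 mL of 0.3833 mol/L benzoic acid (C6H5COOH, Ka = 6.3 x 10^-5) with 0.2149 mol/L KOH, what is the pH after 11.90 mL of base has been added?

Initial n(C6H5COOH) = 0.3833 x 0.03179 = 0.01219 mol.
n(KOH) added = 0.2149 x 0.01190 = 0.002557 mol, converting that many moles of C6H5COOH to C6H5COO-.
Remaining n(C6H5COOH) = 0.009628 mol; n(C6H5COO-) = 0.002557 mol.
By Henderson-Hasselbalch, pH = pKa + log([A^-]/[HA]) = 4.20 + log(0.002557/0.009628) = 4.20 + (-0.58) = 3.62.

3.62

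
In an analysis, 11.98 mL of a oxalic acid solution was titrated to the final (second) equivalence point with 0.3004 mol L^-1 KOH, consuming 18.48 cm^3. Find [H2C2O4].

0.232 M

n(KOH) = 0.3004 x 0.01848 = 0.005551 mol.
At the final (second) equivalence point, 2 mol OH^- react per mol H2C2O4, so n(H2C2O4) = 0.005551 / 2 = 0.002776 mol.
[H2C2O4] = 0.002776 / 0.01198 L = 0.232 M.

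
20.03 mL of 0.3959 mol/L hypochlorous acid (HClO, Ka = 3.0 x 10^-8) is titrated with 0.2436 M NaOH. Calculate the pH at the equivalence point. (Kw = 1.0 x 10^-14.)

n(HClO) = 0.3959 x 0.02003 = 0.007930 mol; V(NaOH) at equivalence = 0.007930/0.2436 = 0.03255 L.
At equivalence all the acid is converted to ClO-; total volume = 0.02003 + 0.03255 = 0.05258 L, so [ClO-] = 0.007930/0.05258 = 0.1508 M.
Kb = Kw/Ka = 1.0e-14 / 3.0 x 10^-8 = 3.33e-7.
[OH^-] = sqrt(Kb x [ClO-]) = sqrt(3.33e-7 x 0.1508) = 0.000224 M.
pOH = 3.65, so pH = 14.00 - 3.65 = 10.35.

10.35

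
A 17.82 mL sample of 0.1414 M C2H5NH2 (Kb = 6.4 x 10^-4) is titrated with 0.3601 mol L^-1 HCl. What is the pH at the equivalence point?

5.90

n(C2H5NH2) = 0.1414 x 0.01782 = 0.002520 mol; V(HCl) at equivalence = 0.002520/0.3601 = 0.006997 L.
At equivalence the base is fully converted to C2H5NH3+; total volume = 0.02482 L, so [C2H5NH3+] = 0.002520/0.02482 = 0.1015 M.
Ka(C2H5NH3+) = Kw/Kb = 1.0e-14 / 6.4 x 10^-4 = 1.56e-11.
[H^+] = sqrt(Ka x [C2H5NH3+]) = sqrt(1.56e-11 x 0.1015) = 1.26e-6 M.
pH = -log(1.26e-6) = 5.90.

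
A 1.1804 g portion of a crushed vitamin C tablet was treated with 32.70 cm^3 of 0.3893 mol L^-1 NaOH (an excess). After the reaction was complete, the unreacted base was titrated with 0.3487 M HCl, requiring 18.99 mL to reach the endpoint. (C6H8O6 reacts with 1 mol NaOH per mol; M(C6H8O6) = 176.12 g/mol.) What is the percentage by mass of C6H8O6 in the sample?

Total n(NaOH) added = 0.3893 x 0.03270 = 0.01273 mol.
n(HCl) used = 0.3487 x 0.01899 = 0.006622 mol, which equals the excess n(NaOH).
So n(NaOH) consumed by the sample = 0.01273 - 0.006622 = 0.006108 mol.
n(C6H8O6) = 0.006108 / 1 = 0.006108 mol.
mass C6H8O6 = 0.006108 x 176.12 = 1.076 g, so %C6H8O6 = 1.076/1.1804 x 100 = 91.1%.

91.1%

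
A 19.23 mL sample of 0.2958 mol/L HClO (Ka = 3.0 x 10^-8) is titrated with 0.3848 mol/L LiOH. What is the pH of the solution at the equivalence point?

n(HClO) = 0.2958 x 0.01923 = 0.005688 mol; V(LiOH) at equivalence = 0.005688/0.3848 = 0.01478 L.
At equivalence all the acid is converted to ClO-; total volume = 0.01923 + 0.01478 = 0.03401 L, so [ClO-] = 0.005688/0.03401 = 0.1672 M.
Kb = Kw/Ka = 1.0e-14 / 3.0 x 10^-8 = 3.33e-7.
[OH^-] = sqrt(Kb x [ClO-]) = sqrt(3.33e-7 x 0.1672) = 0.000236 M.
pOH = 3.63, so pH = 14.00 - 3.63 = 10.37.

10.37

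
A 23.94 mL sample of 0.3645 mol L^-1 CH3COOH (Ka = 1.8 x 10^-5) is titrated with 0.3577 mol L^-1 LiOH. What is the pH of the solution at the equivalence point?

n(CH3COOH) = 0.3645 x 0.02394 = 0.008726 mol; V(LiOH) at equivalence = 0.008726/0.3577 = 0.02440 L.
At equivalence all the acid is converted to CH3COO-; total volume = 0.02394 + 0.02440 = 0.04834 L, so [CH3COO-] = 0.008726/0.04834 = 0.1805 M.
Kb = Kw/Ka = 1.0e-14 / 1.8 x 10^-5 = 5.56e-10.
[OH^-] = sqrt(Kb x [CH3COO-]) = sqrt(5.56e-10 x 0.1805) = 1.00e-5 M.
pOH = 5.00, so pH = 14.00 - 5.00 = 9.00.

9.00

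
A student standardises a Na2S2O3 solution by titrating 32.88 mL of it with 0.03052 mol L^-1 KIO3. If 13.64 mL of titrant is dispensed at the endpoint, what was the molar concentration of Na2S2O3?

0.0760 M

n(KIO3) = 0.03052 x 0.01364 = 0.0004163 mol.
From the balanced equation, 1 mol KIO3 reacts with 6 mol Na2S2O3, so n(Na2S2O3) = 0.0004163 x 6/1 = 0.002498 mol.
[Na2S2O3] = 0.002498 / 0.03288 L = 0.0760 M.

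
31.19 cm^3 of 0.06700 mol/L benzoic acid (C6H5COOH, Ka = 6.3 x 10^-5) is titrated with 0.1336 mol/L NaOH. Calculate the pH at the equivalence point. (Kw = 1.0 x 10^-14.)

n(C6H5COOH) = 0.06700 x 0.03119 = 0.002090 mol; V(NaOH) at equivalence = 0.002090/0.1336 = 0.01564 L.
At equivalence all the acid is converted to C6H5COO-; total volume = 0.03119 + 0.01564 = 0.04683 L, so [C6H5COO-] = 0.002090/0.04683 = 0.04462 M.
Kb = Kw/Ka = 1.0e-14 / 6.3 x 10^-5 = 1.59e-10.
[OH^-] = sqrt(Kb x [C6H5COO-]) = sqrt(1.59e-10 x 0.04462) = 2.66e-6 M.
pOH = 5.57, so pH = 14.00 - 5.57 = 8.43.

8.43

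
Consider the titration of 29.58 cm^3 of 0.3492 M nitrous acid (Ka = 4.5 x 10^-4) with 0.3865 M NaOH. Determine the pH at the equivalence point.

8.31

n(HNO2) = 0.3492 x 0.02958 = 0.01033 mol; V(NaOH) at equivalence = 0.01033/0.3865 = 0.02673 L.
At equivalence all the acid is converted to NO2-; total volume = 0.02958 + 0.02673 = 0.05631 L, so [NO2-] = 0.01033/0.05631 = 0.1835 M.
Kb = Kw/Ka = 1.0e-14 / 4.5 x 10^-4 = 2.22e-11.
[OH^-] = sqrt(Kb x [NO2-]) = sqrt(2.22e-11 x 0.1835) = 2.02e-6 M.
pOH = 5.69, so pH = 14.00 - 5.69 = 8.31.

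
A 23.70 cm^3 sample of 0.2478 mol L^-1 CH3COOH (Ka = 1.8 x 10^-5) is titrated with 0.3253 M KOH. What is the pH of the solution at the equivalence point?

8.95

n(CH3COOH) = 0.2478 x 0.02370 = 0.005873 mol; V(KOH) at equivalence = 0.005873/0.3253 = 0.01805 L.
At equivalence all the acid is converted to CH3COO-; total volume = 0.02370 + 0.01805 = 0.04175 L, so [CH3COO-] = 0.005873/0.04175 = 0.1407 M.
Kb = Kw/Ka = 1.0e-14 / 1.8 x 10^-5 = 5.56e-10.
[OH^-] = sqrt(Kb x [CH3COO-]) = sqrt(5.56e-10 x 0.1407) = 8.84e-6 M.
pOH = 5.05, so pH = 14.00 - 5.05 = 8.95.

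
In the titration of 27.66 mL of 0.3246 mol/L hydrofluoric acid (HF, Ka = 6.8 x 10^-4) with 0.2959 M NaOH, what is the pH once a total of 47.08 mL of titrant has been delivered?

12.82

n(acid) = 0.3246 x 0.02766 = 0.008978 mol; n(NaOH) added = 0.2959 x 0.04708 = 0.01393 mol.
Base is in excess by 0.01393 - 0.008978 = 0.004953 mol in a total volume of 0.07474 L.
[OH^-] = 0.004953/0.07474 = 0.06626 M, so pOH = 1.18 and pH = 14.00 - 1.18 = 12.82.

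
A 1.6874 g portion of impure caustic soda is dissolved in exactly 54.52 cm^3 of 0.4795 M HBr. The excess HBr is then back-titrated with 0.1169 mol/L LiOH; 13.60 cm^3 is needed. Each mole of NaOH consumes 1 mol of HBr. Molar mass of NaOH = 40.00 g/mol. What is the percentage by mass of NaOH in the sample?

58.2%

Total n(HBr) added = 0.4795 x 0.05452 = 0.02614 mol.
n(LiOH) used = 0.1169 x 0.01360 = 0.001590 mol, which equals the excess n(HBr).
So n(HBr) consumed by the sample = 0.02614 - 0.001590 = 0.02455 mol.
n(NaOH) = 0.02455 / 1 = 0.02455 mol.
mass NaOH = 0.02455 x 40.00 = 0.9821 g, so %NaOH = 0.9821/1.6874 x 100 = 58.2%.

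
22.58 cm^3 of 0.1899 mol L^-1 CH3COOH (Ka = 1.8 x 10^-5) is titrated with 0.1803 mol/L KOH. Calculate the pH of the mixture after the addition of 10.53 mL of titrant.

4.64

Initial n(CH3COOH) = 0.1899 x 0.02258 = 0.004288 mol.
n(KOH) added = 0.1803 x 0.01053 = 0.001899 mol, converting that many moles of CH3COOH to CH3COO-.
Remaining n(CH3COOH) = 0.002389 mol; n(CH3COO-) = 0.001899 mol.
By Henderson-Hasselbalch, pH = pKa + log([A^-]/[HA]) = 4.74 + log(0.001899/0.002389) = 4.74 + (-0.10) = 4.64.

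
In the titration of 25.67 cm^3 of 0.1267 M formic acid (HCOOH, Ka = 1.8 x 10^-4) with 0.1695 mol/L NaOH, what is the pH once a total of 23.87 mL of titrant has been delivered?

12.20

n(acid) = 0.1267 x 0.02567 = 0.003252 mol; n(NaOH) added = 0.1695 x 0.02387 = 0.004046 mol.
Base is in excess by 0.004046 - 0.003252 = 0.0007936 mol in a total volume of 0.04954 L.
[OH^-] = 0.0007936/0.04954 = 0.01602 M, so pOH = 1.80 and pH = 14.00 - 1.80 = 12.20.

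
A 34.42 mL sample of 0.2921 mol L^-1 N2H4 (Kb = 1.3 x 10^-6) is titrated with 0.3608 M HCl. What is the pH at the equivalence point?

4.45

n(N2H4) = 0.2921 x 0.03442 = 0.01005 mol; V(HCl) at equivalence = 0.01005/0.3608 = 0.02787 L.
At equivalence the base is fully converted to N2H5+; total volume = 0.06229 L, so [N2H5+] = 0.01005/0.06229 = 0.1614 M.
Ka(N2H5+) = Kw/Kb = 1.0e-14 / 1.3 x 10^-6 = 7.69e-9.
[H^+] = sqrt(Ka x [N2H5+]) = sqrt(7.69e-9 x 0.1614) = 3.52e-5 M.
pH = -log(3.52e-5) = 4.45.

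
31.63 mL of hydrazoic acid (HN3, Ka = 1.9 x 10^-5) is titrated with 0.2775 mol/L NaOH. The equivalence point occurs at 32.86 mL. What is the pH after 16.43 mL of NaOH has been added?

16.43 mL is exactly half the equivalence volume (32.86/2), i.e. the half-equivalence point.
There, n(HA) = n(A^-), so pH = pKa = -log(1.9 x 10^-5) = 4.72.

4.72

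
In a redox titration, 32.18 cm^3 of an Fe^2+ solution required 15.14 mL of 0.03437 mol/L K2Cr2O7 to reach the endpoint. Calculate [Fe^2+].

n(K2Cr2O7) = 0.03437 x 0.01514 = 0.0005204 mol.
From the balanced equation, 1 mol K2Cr2O7 reacts with 6 mol Fe^2+, so n(Fe^2+) = 0.0005204 x 6/1 = 0.003122 mol.
[Fe^2+] = 0.003122 / 0.03218 L = 0.0970 M.

0.0970 M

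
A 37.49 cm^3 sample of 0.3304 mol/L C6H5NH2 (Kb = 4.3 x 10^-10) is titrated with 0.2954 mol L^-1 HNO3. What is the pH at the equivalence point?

2.72

n(C6H5NH2) = 0.3304 x 0.03749 = 0.01239 mol; V(HNO3) at equivalence = 0.01239/0.2954 = 0.04193 L.
At equivalence the base is fully converted to C6H5NH3+; total volume = 0.07942 L, so [C6H5NH3+] = 0.01239/0.07942 = 0.1560 M.
Ka(C6H5NH3+) = Kw/Kb = 1.0e-14 / 4.3 x 10^-10 = 2.33e-5.
[H^+] = sqrt(Ka x [C6H5NH3+]) = sqrt(2.33e-5 x 0.1560) = 0.00190 M.
pH = -log(0.00190) = 2.72.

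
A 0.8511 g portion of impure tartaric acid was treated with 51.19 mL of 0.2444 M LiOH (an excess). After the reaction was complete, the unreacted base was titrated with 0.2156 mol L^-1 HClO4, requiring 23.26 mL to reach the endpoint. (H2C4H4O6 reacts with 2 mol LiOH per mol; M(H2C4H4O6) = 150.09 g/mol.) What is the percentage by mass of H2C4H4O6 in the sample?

Total n(LiOH) added = 0.2444 x 0.05119 = 0.01251 mol.
n(HClO4) used = 0.2156 x 0.02326 = 0.005015 mol, which equals the excess n(LiOH).
So n(LiOH) consumed by the sample = 0.01251 - 0.005015 = 0.007496 mol.
n(H2C4H4O6) = 0.007496 / 2 = 0.003748 mol.
mass H2C4H4O6 = 0.003748 x 150.09 = 0.5625 g, so %H2C4H4O6 = 0.5625/0.8511 x 100 = 66.1%.

66.1%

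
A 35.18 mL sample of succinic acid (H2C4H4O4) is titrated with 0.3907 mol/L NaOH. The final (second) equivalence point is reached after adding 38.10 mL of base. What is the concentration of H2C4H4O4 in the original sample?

0.212 M

n(NaOH) = 0.3907 x 0.03810 = 0.01489 mol.
At the final (second) equivalence point, 2 mol OH^- react per mol H2C4H4O4, so n(H2C4H4O4) = 0.01489 / 2 = 0.007443 mol.
[H2C4H4O4] = 0.007443 / 0.03518 L = 0.212 M.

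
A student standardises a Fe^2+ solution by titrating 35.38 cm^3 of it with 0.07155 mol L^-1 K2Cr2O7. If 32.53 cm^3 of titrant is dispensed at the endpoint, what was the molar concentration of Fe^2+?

n(K2Cr2O7) = 0.07155 x 0.03253 = 0.002328 mol.
From the balanced equation, 1 mol K2Cr2O7 reacts with 6 mol Fe^2+, so n(Fe^2+) = 0.002328 x 6/1 = 0.01397 mol.
[Fe^2+] = 0.01397 / 0.03538 L = 0.395 M.

0.395 M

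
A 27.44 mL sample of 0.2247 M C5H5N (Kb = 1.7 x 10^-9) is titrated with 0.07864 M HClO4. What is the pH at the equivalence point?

n(C5H5N) = 0.2247 x 0.02744 = 0.006166 mol; V(HClO4) at equivalence = 0.006166/0.07864 = 0.07840 L.
At equivalence the base is fully converted to C5H5NH+; total volume = 0.1058 L, so [C5H5NH+] = 0.006166/0.1058 = 0.05825 M.
Ka(C5H5NH+) = Kw/Kb = 1.0e-14 / 1.7 x 10^-9 = 5.88e-6.
[H^+] = sqrt(Ka x [C5H5NH+]) = sqrt(5.88e-6 x 0.05825) = 0.000585 M.
pH = -log(0.000585) = 3.23.

3.23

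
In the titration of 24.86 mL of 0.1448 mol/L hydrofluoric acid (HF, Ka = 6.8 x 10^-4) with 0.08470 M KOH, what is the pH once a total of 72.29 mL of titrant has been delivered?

12.41

n(acid) = 0.1448 x 0.02486 = 0.003600 mol; n(KOH) added = 0.08470 x 0.07229 = 0.006123 mol.
Base is in excess by 0.006123 - 0.003600 = 0.002523 mol in a total volume of 0.09715 L.
[OH^-] = 0.002523/0.09715 = 0.02597 M, so pOH = 1.59 and pH = 14.00 - 1.59 = 12.41.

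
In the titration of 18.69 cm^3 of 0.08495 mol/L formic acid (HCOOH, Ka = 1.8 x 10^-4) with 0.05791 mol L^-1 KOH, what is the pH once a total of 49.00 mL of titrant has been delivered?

12.27

n(acid) = 0.08495 x 0.01869 = 0.001588 mol; n(KOH) added = 0.05791 x 0.04900 = 0.002838 mol.
Base is in excess by 0.002838 - 0.001588 = 0.001250 mol in a total volume of 0.06769 L.
[OH^-] = 0.001250/0.06769 = 0.01846 M, so pOH = 1.73 and pH = 14.00 - 1.73 = 12.27.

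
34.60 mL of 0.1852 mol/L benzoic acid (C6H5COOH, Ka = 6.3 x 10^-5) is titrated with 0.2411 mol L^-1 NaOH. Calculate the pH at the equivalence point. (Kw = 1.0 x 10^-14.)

n(C6H5COOH) = 0.1852 x 0.03460 = 0.006408 mol; V(NaOH) at equivalence = 0.006408/0.2411 = 0.02658 L.
At equivalence all the acid is converted to C6H5COO-; total volume = 0.03460 + 0.02658 = 0.06118 L, so [C6H5COO-] = 0.006408/0.06118 = 0.1047 M.
Kb = Kw/Ka = 1.0e-14 / 6.3 x 10^-5 = 1.59e-10.
[OH^-] = sqrt(Kb x [C6H5COO-]) = sqrt(1.59e-10 x 0.1047) = 4.08e-6 M.
pOH = 5.39, so pH = 14.00 - 5.39 = 8.61.

8.61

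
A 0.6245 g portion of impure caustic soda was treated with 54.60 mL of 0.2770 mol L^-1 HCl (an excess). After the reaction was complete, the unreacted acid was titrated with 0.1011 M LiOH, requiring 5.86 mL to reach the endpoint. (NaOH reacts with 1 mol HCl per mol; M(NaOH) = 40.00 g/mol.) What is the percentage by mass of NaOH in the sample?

Total n(HCl) added = 0.2770 x 0.05460 = 0.01512 mol.
n(LiOH) used = 0.1011 x 0.005860 = 0.0005924 mol, which equals the excess n(HCl).
So n(HCl) consumed by the sample = 0.01512 - 0.0005924 = 0.01453 mol.
n(NaOH) = 0.01453 / 1 = 0.01453 mol.
mass NaOH = 0.01453 x 40.00 = 0.5813 g, so %NaOH = 0.5813/0.6245 x 100 = 93.1%.

93.1%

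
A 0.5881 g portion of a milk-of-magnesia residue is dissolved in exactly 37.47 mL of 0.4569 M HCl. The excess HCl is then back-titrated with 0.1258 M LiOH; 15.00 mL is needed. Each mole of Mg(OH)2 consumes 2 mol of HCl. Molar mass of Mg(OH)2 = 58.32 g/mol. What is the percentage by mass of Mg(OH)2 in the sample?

75.5%

Total n(HCl) added = 0.4569 x 0.03747 = 0.01712 mol.
n(LiOH) used = 0.1258 x 0.01500 = 0.001887 mol, which equals the excess n(HCl).
So n(HCl) consumed by the sample = 0.01712 - 0.001887 = 0.01523 mol.
n(Mg(OH)2) = 0.01523 / 2 = 0.007617 mol.
mass Mg(OH)2 = 0.007617 x 58.32 = 0.4442 g, so %Mg(OH)2 = 0.4442/0.5881 x 100 = 75.5%.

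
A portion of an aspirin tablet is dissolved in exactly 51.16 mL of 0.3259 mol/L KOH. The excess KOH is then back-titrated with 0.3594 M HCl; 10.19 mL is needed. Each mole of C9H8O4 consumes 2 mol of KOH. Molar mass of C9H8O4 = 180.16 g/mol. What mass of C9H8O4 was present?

Total n(KOH) added = 0.3259 x 0.05116 = 0.01667 mol.
n(HCl) used = 0.3594 x 0.01019 = 0.003662 mol, which equals the excess n(KOH).
So n(KOH) consumed by the sample = 0.01667 - 0.003662 = 0.01301 mol.
n(C9H8O4) = 0.01301 / 2 = 0.006505 mol.
mass = 0.006505 mol x 180.16 g/mol = 1.17 g.

1.17 g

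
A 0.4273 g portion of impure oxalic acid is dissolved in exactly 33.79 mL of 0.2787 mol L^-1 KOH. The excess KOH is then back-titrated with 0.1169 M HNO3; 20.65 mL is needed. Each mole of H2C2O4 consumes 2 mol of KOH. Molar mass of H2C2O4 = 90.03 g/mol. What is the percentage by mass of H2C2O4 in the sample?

73.8%

Total n(KOH) added = 0.2787 x 0.03379 = 0.009417 mol.
n(HNO3) used = 0.1169 x 0.02065 = 0.002414 mol, which equals the excess n(KOH).
So n(KOH) consumed by the sample = 0.009417 - 0.002414 = 0.007003 mol.
n(H2C2O4) = 0.007003 / 2 = 0.003502 mol.
mass H2C2O4 = 0.003502 x 90.03 = 0.3153 g, so %H2C2O4 = 0.3153/0.4273 x 100 = 73.8%.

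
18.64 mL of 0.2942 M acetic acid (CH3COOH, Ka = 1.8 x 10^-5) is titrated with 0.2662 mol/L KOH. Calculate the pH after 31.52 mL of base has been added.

n(acid) = 0.2942 x 0.01864 = 0.005484 mol; n(KOH) added = 0.2662 x 0.03152 = 0.008391 mol.
Base is in excess by 0.008391 - 0.005484 = 0.002907 mol in a total volume of 0.05016 L.
[OH^-] = 0.002907/0.05016 = 0.05795 M, so pOH = 1.24 and pH = 14.00 - 1.24 = 12.76.

12.76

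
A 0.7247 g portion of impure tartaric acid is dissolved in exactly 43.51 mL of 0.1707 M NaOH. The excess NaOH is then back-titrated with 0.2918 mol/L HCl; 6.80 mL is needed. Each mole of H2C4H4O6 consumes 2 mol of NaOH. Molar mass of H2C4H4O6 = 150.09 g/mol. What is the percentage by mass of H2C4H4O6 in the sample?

56.4%

Total n(NaOH) added = 0.1707 x 0.04351 = 0.007427 mol.
n(HCl) used = 0.2918 x 0.006800 = 0.001984 mol, which equals the excess n(NaOH).
So n(NaOH) consumed by the sample = 0.007427 - 0.001984 = 0.005443 mol.
n(H2C4H4O6) = 0.005443 / 2 = 0.002721 mol.
mass H2C4H4O6 = 0.002721 x 150.09 = 0.4085 g, so %H2C4H4O6 = 0.4085/0.7247 x 100 = 56.4%.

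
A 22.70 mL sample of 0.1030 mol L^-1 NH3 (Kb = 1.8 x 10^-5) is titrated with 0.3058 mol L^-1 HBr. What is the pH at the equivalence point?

n(NH3) = 0.1030 x 0.02270 = 0.002338 mol; V(HBr) at equivalence = 0.002338/0.3058 = 0.007646 L.
At equivalence the base is fully converted to NH4+; total volume = 0.03035 L, so [NH4+] = 0.002338/0.03035 = 0.07705 M.
Ka(NH4+) = Kw/Kb = 1.0e-14 / 1.8 x 10^-5 = 5.56e-10.
[H^+] = sqrt(Ka x [NH4+]) = sqrt(5.56e-10 x 0.07705) = 6.54e-6 M.
pH = -log(6.54e-6) = 5.18.

5.18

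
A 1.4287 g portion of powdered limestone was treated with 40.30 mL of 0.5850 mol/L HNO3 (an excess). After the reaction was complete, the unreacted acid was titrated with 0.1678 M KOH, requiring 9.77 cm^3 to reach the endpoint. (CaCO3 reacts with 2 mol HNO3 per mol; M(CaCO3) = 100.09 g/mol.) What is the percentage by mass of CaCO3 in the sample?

Total n(HNO3) added = 0.5850 x 0.04030 = 0.02358 mol.
n(KOH) used = 0.1678 x 0.009770 = 0.001639 mol, which equals the excess n(HNO3).
So n(HNO3) consumed by the sample = 0.02358 - 0.001639 = 0.02194 mol.
n(CaCO3) = 0.02194 / 2 = 0.01097 mol.
mass CaCO3 = 0.01097 x 100.09 = 1.098 g, so %CaCO3 = 1.098/1.4287 x 100 = 76.8%.

76.8%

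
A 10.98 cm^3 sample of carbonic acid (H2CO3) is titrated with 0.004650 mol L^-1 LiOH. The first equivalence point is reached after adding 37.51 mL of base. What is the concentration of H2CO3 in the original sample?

n(LiOH) = 0.004650 x 0.03751 = 0.0001744 mol.
At the first equivalence point, 1 mol OH^- react per mol H2CO3, so n(H2CO3) = 0.0001744 / 1 = 0.0001744 mol.
[H2CO3] = 0.0001744 / 0.01098 L = 0.0159 M.

0.0159 M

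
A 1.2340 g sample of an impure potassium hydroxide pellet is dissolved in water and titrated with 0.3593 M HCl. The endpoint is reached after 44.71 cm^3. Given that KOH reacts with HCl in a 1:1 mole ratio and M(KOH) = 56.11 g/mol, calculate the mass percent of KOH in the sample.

n(HCl) = 0.3593 x 0.04471 = 0.01606 mol.
n(KOH) = 0.01606 / 1 = 0.01606 mol.
mass of KOH = 0.01606 x 56.11 = 0.9014 g.
% purity = 0.9014 / 1.2340 x 100 = 73.0%.

73.0%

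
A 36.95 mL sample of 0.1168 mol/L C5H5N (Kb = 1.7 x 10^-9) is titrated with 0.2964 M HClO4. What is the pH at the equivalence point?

3.15

n(C5H5N) = 0.1168 x 0.03695 = 0.004316 mol; V(HClO4) at equivalence = 0.004316/0.2964 = 0.01456 L.
At equivalence the base is fully converted to C5H5NH+; total volume = 0.05151 L, so [C5H5NH+] = 0.004316/0.05151 = 0.08378 M.
Ka(C5H5NH+) = Kw/Kb = 1.0e-14 / 1.7 x 10^-9 = 5.88e-6.
[H^+] = sqrt(Ka x [C5H5NH+]) = sqrt(5.88e-6 x 0.08378) = 0.000702 M.
pH = -log(0.000702) = 3.15.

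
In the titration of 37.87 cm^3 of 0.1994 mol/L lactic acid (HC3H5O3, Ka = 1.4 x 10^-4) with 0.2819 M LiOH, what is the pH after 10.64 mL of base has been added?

Initial n(HC3H5O3) = 0.1994 x 0.03787 = 0.007551 mol.
n(LiOH) added = 0.2819 x 0.01064 = 0.002999 mol, converting that many moles of HC3H5O3 to C3H5O3-.
Remaining n(HC3H5O3) = 0.004552 mol; n(C3H5O3-) = 0.002999 mol.
By Henderson-Hasselbalch, pH = pKa + log([A^-]/[HA]) = 3.85 + log(0.002999/0.004552) = 3.85 + (-0.18) = 3.67.

3.67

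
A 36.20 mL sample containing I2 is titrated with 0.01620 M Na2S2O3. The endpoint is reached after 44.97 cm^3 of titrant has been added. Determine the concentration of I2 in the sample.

0.0101 M

n(Na2S2O3) = 0.01620 x 0.04497 = 0.0007285 mol.
From the balanced equation, 2 mol Na2S2O3 reacts with 1 mol I2, so n(I2) = 0.0007285 x 1/2 = 0.0003643 mol.
[I2] = 0.0003643 / 0.03620 L = 0.0101 M.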